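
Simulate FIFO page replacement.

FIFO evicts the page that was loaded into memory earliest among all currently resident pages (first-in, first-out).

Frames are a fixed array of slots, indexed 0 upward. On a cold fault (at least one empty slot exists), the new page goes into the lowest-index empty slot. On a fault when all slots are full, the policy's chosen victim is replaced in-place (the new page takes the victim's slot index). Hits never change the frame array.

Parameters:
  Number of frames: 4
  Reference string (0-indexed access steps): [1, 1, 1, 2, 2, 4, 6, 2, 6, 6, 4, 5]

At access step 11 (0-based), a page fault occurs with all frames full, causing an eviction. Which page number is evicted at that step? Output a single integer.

Answer: 1

Derivation:
Step 0: ref 1 -> FAULT, frames=[1,-,-,-]
Step 1: ref 1 -> HIT, frames=[1,-,-,-]
Step 2: ref 1 -> HIT, frames=[1,-,-,-]
Step 3: ref 2 -> FAULT, frames=[1,2,-,-]
Step 4: ref 2 -> HIT, frames=[1,2,-,-]
Step 5: ref 4 -> FAULT, frames=[1,2,4,-]
Step 6: ref 6 -> FAULT, frames=[1,2,4,6]
Step 7: ref 2 -> HIT, frames=[1,2,4,6]
Step 8: ref 6 -> HIT, frames=[1,2,4,6]
Step 9: ref 6 -> HIT, frames=[1,2,4,6]
Step 10: ref 4 -> HIT, frames=[1,2,4,6]
Step 11: ref 5 -> FAULT, evict 1, frames=[5,2,4,6]
At step 11: evicted page 1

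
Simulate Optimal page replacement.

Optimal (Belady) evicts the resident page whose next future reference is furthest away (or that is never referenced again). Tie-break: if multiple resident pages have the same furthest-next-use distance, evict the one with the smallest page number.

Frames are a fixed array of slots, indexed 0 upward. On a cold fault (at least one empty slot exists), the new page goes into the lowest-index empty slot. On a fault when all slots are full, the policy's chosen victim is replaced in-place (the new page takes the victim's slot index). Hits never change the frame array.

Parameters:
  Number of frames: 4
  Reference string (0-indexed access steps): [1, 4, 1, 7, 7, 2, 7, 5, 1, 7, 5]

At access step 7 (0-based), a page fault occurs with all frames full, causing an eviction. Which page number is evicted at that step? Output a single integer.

Step 0: ref 1 -> FAULT, frames=[1,-,-,-]
Step 1: ref 4 -> FAULT, frames=[1,4,-,-]
Step 2: ref 1 -> HIT, frames=[1,4,-,-]
Step 3: ref 7 -> FAULT, frames=[1,4,7,-]
Step 4: ref 7 -> HIT, frames=[1,4,7,-]
Step 5: ref 2 -> FAULT, frames=[1,4,7,2]
Step 6: ref 7 -> HIT, frames=[1,4,7,2]
Step 7: ref 5 -> FAULT, evict 2, frames=[1,4,7,5]
At step 7: evicted page 2

Answer: 2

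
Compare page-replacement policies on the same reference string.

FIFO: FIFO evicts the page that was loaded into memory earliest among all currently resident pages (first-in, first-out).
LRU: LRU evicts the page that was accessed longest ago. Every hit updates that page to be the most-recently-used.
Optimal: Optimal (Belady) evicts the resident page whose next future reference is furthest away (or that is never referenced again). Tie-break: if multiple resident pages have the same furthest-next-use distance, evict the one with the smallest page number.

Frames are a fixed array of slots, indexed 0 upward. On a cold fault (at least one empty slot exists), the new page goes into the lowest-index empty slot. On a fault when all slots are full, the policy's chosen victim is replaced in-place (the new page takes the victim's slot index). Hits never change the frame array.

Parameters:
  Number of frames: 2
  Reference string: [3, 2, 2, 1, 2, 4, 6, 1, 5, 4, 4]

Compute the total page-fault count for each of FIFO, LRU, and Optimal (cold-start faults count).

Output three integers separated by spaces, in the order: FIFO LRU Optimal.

Answer: 8 8 7

Derivation:
--- FIFO ---
  step 0: ref 3 -> FAULT, frames=[3,-] (faults so far: 1)
  step 1: ref 2 -> FAULT, frames=[3,2] (faults so far: 2)
  step 2: ref 2 -> HIT, frames=[3,2] (faults so far: 2)
  step 3: ref 1 -> FAULT, evict 3, frames=[1,2] (faults so far: 3)
  step 4: ref 2 -> HIT, frames=[1,2] (faults so far: 3)
  step 5: ref 4 -> FAULT, evict 2, frames=[1,4] (faults so far: 4)
  step 6: ref 6 -> FAULT, evict 1, frames=[6,4] (faults so far: 5)
  step 7: ref 1 -> FAULT, evict 4, frames=[6,1] (faults so far: 6)
  step 8: ref 5 -> FAULT, evict 6, frames=[5,1] (faults so far: 7)
  step 9: ref 4 -> FAULT, evict 1, frames=[5,4] (faults so far: 8)
  step 10: ref 4 -> HIT, frames=[5,4] (faults so far: 8)
  FIFO total faults: 8
--- LRU ---
  step 0: ref 3 -> FAULT, frames=[3,-] (faults so far: 1)
  step 1: ref 2 -> FAULT, frames=[3,2] (faults so far: 2)
  step 2: ref 2 -> HIT, frames=[3,2] (faults so far: 2)
  step 3: ref 1 -> FAULT, evict 3, frames=[1,2] (faults so far: 3)
  step 4: ref 2 -> HIT, frames=[1,2] (faults so far: 3)
  step 5: ref 4 -> FAULT, evict 1, frames=[4,2] (faults so far: 4)
  step 6: ref 6 -> FAULT, evict 2, frames=[4,6] (faults so far: 5)
  step 7: ref 1 -> FAULT, evict 4, frames=[1,6] (faults so far: 6)
  step 8: ref 5 -> FAULT, evict 6, frames=[1,5] (faults so far: 7)
  step 9: ref 4 -> FAULT, evict 1, frames=[4,5] (faults so far: 8)
  step 10: ref 4 -> HIT, frames=[4,5] (faults so far: 8)
  LRU total faults: 8
--- Optimal ---
  step 0: ref 3 -> FAULT, frames=[3,-] (faults so far: 1)
  step 1: ref 2 -> FAULT, frames=[3,2] (faults so far: 2)
  step 2: ref 2 -> HIT, frames=[3,2] (faults so far: 2)
  step 3: ref 1 -> FAULT, evict 3, frames=[1,2] (faults so far: 3)
  step 4: ref 2 -> HIT, frames=[1,2] (faults so far: 3)
  step 5: ref 4 -> FAULT, evict 2, frames=[1,4] (faults so far: 4)
  step 6: ref 6 -> FAULT, evict 4, frames=[1,6] (faults so far: 5)
  step 7: ref 1 -> HIT, frames=[1,6] (faults so far: 5)
  step 8: ref 5 -> FAULT, evict 1, frames=[5,6] (faults so far: 6)
  step 9: ref 4 -> FAULT, evict 5, frames=[4,6] (faults so far: 7)
  step 10: ref 4 -> HIT, frames=[4,6] (faults so far: 7)
  Optimal total faults: 7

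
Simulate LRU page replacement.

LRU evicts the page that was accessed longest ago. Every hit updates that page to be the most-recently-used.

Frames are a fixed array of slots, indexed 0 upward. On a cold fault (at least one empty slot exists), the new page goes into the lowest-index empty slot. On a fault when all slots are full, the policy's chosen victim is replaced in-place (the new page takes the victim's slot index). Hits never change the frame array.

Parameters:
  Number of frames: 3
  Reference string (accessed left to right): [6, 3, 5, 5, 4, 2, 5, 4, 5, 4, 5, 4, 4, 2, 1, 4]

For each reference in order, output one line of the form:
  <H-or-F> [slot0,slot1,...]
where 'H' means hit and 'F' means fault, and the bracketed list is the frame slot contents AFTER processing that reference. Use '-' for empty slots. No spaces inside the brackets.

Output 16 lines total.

F [6,-,-]
F [6,3,-]
F [6,3,5]
H [6,3,5]
F [4,3,5]
F [4,2,5]
H [4,2,5]
H [4,2,5]
H [4,2,5]
H [4,2,5]
H [4,2,5]
H [4,2,5]
H [4,2,5]
H [4,2,5]
F [4,2,1]
H [4,2,1]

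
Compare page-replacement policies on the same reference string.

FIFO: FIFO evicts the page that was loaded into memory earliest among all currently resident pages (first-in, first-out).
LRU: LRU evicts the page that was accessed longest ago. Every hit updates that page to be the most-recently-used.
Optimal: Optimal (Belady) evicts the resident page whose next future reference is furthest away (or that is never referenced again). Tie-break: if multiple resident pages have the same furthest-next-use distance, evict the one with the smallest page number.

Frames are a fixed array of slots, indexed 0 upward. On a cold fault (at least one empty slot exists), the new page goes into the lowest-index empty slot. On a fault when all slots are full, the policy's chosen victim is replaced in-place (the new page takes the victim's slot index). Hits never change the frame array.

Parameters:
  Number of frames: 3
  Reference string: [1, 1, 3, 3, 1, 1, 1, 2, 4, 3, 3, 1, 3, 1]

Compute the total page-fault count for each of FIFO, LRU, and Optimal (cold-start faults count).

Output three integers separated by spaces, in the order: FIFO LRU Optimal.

--- FIFO ---
  step 0: ref 1 -> FAULT, frames=[1,-,-] (faults so far: 1)
  step 1: ref 1 -> HIT, frames=[1,-,-] (faults so far: 1)
  step 2: ref 3 -> FAULT, frames=[1,3,-] (faults so far: 2)
  step 3: ref 3 -> HIT, frames=[1,3,-] (faults so far: 2)
  step 4: ref 1 -> HIT, frames=[1,3,-] (faults so far: 2)
  step 5: ref 1 -> HIT, frames=[1,3,-] (faults so far: 2)
  step 6: ref 1 -> HIT, frames=[1,3,-] (faults so far: 2)
  step 7: ref 2 -> FAULT, frames=[1,3,2] (faults so far: 3)
  step 8: ref 4 -> FAULT, evict 1, frames=[4,3,2] (faults so far: 4)
  step 9: ref 3 -> HIT, frames=[4,3,2] (faults so far: 4)
  step 10: ref 3 -> HIT, frames=[4,3,2] (faults so far: 4)
  step 11: ref 1 -> FAULT, evict 3, frames=[4,1,2] (faults so far: 5)
  step 12: ref 3 -> FAULT, evict 2, frames=[4,1,3] (faults so far: 6)
  step 13: ref 1 -> HIT, frames=[4,1,3] (faults so far: 6)
  FIFO total faults: 6
--- LRU ---
  step 0: ref 1 -> FAULT, frames=[1,-,-] (faults so far: 1)
  step 1: ref 1 -> HIT, frames=[1,-,-] (faults so far: 1)
  step 2: ref 3 -> FAULT, frames=[1,3,-] (faults so far: 2)
  step 3: ref 3 -> HIT, frames=[1,3,-] (faults so far: 2)
  step 4: ref 1 -> HIT, frames=[1,3,-] (faults so far: 2)
  step 5: ref 1 -> HIT, frames=[1,3,-] (faults so far: 2)
  step 6: ref 1 -> HIT, frames=[1,3,-] (faults so far: 2)
  step 7: ref 2 -> FAULT, frames=[1,3,2] (faults so far: 3)
  step 8: ref 4 -> FAULT, evict 3, frames=[1,4,2] (faults so far: 4)
  step 9: ref 3 -> FAULT, evict 1, frames=[3,4,2] (faults so far: 5)
  step 10: ref 3 -> HIT, frames=[3,4,2] (faults so far: 5)
  step 11: ref 1 -> FAULT, evict 2, frames=[3,4,1] (faults so far: 6)
  step 12: ref 3 -> HIT, frames=[3,4,1] (faults so far: 6)
  step 13: ref 1 -> HIT, frames=[3,4,1] (faults so far: 6)
  LRU total faults: 6
--- Optimal ---
  step 0: ref 1 -> FAULT, frames=[1,-,-] (faults so far: 1)
  step 1: ref 1 -> HIT, frames=[1,-,-] (faults so far: 1)
  step 2: ref 3 -> FAULT, frames=[1,3,-] (faults so far: 2)
  step 3: ref 3 -> HIT, frames=[1,3,-] (faults so far: 2)
  step 4: ref 1 -> HIT, frames=[1,3,-] (faults so far: 2)
  step 5: ref 1 -> HIT, frames=[1,3,-] (faults so far: 2)
  step 6: ref 1 -> HIT, frames=[1,3,-] (faults so far: 2)
  step 7: ref 2 -> FAULT, frames=[1,3,2] (faults so far: 3)
  step 8: ref 4 -> FAULT, evict 2, frames=[1,3,4] (faults so far: 4)
  step 9: ref 3 -> HIT, frames=[1,3,4] (faults so far: 4)
  step 10: ref 3 -> HIT, frames=[1,3,4] (faults so far: 4)
  step 11: ref 1 -> HIT, frames=[1,3,4] (faults so far: 4)
  step 12: ref 3 -> HIT, frames=[1,3,4] (faults so far: 4)
  step 13: ref 1 -> HIT, frames=[1,3,4] (faults so far: 4)
  Optimal total faults: 4

Answer: 6 6 4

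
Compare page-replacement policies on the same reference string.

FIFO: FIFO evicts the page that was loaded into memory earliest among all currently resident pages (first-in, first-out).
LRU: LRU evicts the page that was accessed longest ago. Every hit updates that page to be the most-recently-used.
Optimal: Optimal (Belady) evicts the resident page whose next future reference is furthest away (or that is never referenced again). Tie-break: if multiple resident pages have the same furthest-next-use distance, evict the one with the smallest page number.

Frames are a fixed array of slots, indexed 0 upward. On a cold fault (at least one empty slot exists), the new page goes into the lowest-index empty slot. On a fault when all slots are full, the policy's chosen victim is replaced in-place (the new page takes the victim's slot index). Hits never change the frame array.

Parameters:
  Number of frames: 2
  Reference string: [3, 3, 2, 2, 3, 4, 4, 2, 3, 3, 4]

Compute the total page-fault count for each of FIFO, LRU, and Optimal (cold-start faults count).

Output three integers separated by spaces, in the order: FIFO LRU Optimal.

Answer: 4 6 4

Derivation:
--- FIFO ---
  step 0: ref 3 -> FAULT, frames=[3,-] (faults so far: 1)
  step 1: ref 3 -> HIT, frames=[3,-] (faults so far: 1)
  step 2: ref 2 -> FAULT, frames=[3,2] (faults so far: 2)
  step 3: ref 2 -> HIT, frames=[3,2] (faults so far: 2)
  step 4: ref 3 -> HIT, frames=[3,2] (faults so far: 2)
  step 5: ref 4 -> FAULT, evict 3, frames=[4,2] (faults so far: 3)
  step 6: ref 4 -> HIT, frames=[4,2] (faults so far: 3)
  step 7: ref 2 -> HIT, frames=[4,2] (faults so far: 3)
  step 8: ref 3 -> FAULT, evict 2, frames=[4,3] (faults so far: 4)
  step 9: ref 3 -> HIT, frames=[4,3] (faults so far: 4)
  step 10: ref 4 -> HIT, frames=[4,3] (faults so far: 4)
  FIFO total faults: 4
--- LRU ---
  step 0: ref 3 -> FAULT, frames=[3,-] (faults so far: 1)
  step 1: ref 3 -> HIT, frames=[3,-] (faults so far: 1)
  step 2: ref 2 -> FAULT, frames=[3,2] (faults so far: 2)
  step 3: ref 2 -> HIT, frames=[3,2] (faults so far: 2)
  step 4: ref 3 -> HIT, frames=[3,2] (faults so far: 2)
  step 5: ref 4 -> FAULT, evict 2, frames=[3,4] (faults so far: 3)
  step 6: ref 4 -> HIT, frames=[3,4] (faults so far: 3)
  step 7: ref 2 -> FAULT, evict 3, frames=[2,4] (faults so far: 4)
  step 8: ref 3 -> FAULT, evict 4, frames=[2,3] (faults so far: 5)
  step 9: ref 3 -> HIT, frames=[2,3] (faults so far: 5)
  step 10: ref 4 -> FAULT, evict 2, frames=[4,3] (faults so far: 6)
  LRU total faults: 6
--- Optimal ---
  step 0: ref 3 -> FAULT, frames=[3,-] (faults so far: 1)
  step 1: ref 3 -> HIT, frames=[3,-] (faults so far: 1)
  step 2: ref 2 -> FAULT, frames=[3,2] (faults so far: 2)
  step 3: ref 2 -> HIT, frames=[3,2] (faults so far: 2)
  step 4: ref 3 -> HIT, frames=[3,2] (faults so far: 2)
  step 5: ref 4 -> FAULT, evict 3, frames=[4,2] (faults so far: 3)
  step 6: ref 4 -> HIT, frames=[4,2] (faults so far: 3)
  step 7: ref 2 -> HIT, frames=[4,2] (faults so far: 3)
  step 8: ref 3 -> FAULT, evict 2, frames=[4,3] (faults so far: 4)
  step 9: ref 3 -> HIT, frames=[4,3] (faults so far: 4)
  step 10: ref 4 -> HIT, frames=[4,3] (faults so far: 4)
  Optimal total faults: 4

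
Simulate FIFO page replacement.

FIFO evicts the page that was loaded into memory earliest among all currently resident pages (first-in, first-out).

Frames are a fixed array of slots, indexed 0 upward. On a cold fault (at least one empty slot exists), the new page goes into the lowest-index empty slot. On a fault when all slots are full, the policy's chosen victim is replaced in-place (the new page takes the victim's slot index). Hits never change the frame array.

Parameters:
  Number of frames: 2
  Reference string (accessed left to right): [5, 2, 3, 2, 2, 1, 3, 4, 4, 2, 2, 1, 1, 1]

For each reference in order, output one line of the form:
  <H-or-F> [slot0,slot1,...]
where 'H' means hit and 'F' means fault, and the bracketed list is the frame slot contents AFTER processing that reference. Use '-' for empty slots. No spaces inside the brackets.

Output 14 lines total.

F [5,-]
F [5,2]
F [3,2]
H [3,2]
H [3,2]
F [3,1]
H [3,1]
F [4,1]
H [4,1]
F [4,2]
H [4,2]
F [1,2]
H [1,2]
H [1,2]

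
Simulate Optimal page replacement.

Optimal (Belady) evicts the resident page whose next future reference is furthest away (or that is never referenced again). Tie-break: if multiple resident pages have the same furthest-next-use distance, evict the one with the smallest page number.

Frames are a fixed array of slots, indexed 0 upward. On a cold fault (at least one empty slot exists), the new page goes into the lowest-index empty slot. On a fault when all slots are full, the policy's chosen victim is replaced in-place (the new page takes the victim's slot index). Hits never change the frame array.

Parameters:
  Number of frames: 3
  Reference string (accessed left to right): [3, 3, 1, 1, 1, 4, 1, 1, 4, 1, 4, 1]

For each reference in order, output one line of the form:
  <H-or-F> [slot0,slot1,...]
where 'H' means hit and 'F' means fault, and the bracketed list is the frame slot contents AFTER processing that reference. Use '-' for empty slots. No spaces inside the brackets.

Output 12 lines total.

F [3,-,-]
H [3,-,-]
F [3,1,-]
H [3,1,-]
H [3,1,-]
F [3,1,4]
H [3,1,4]
H [3,1,4]
H [3,1,4]
H [3,1,4]
H [3,1,4]
H [3,1,4]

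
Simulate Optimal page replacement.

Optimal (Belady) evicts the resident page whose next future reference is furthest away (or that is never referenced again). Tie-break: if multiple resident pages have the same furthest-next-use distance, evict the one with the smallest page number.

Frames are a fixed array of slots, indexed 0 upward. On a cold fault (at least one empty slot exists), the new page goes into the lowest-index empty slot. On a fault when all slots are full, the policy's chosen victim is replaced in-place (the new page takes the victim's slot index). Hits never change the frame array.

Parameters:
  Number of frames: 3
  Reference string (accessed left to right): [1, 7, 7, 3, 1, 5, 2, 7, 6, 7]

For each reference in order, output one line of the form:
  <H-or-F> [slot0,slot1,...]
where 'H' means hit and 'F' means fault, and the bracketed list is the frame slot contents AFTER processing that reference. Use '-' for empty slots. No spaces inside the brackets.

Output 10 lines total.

F [1,-,-]
F [1,7,-]
H [1,7,-]
F [1,7,3]
H [1,7,3]
F [5,7,3]
F [5,7,2]
H [5,7,2]
F [5,7,6]
H [5,7,6]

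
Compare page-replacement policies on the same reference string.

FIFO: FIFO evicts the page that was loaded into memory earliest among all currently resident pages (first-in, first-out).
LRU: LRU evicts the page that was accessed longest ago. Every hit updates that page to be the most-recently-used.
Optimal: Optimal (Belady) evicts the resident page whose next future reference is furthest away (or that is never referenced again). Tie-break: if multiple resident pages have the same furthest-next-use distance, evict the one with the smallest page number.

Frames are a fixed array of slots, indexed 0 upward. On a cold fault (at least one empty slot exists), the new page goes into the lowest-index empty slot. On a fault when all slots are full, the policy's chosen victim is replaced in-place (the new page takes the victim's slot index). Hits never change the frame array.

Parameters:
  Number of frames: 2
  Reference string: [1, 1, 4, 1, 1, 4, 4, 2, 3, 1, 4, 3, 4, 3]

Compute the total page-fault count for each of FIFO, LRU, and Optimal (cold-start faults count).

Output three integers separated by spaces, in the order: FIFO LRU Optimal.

Answer: 7 7 5

Derivation:
--- FIFO ---
  step 0: ref 1 -> FAULT, frames=[1,-] (faults so far: 1)
  step 1: ref 1 -> HIT, frames=[1,-] (faults so far: 1)
  step 2: ref 4 -> FAULT, frames=[1,4] (faults so far: 2)
  step 3: ref 1 -> HIT, frames=[1,4] (faults so far: 2)
  step 4: ref 1 -> HIT, frames=[1,4] (faults so far: 2)
  step 5: ref 4 -> HIT, frames=[1,4] (faults so far: 2)
  step 6: ref 4 -> HIT, frames=[1,4] (faults so far: 2)
  step 7: ref 2 -> FAULT, evict 1, frames=[2,4] (faults so far: 3)
  step 8: ref 3 -> FAULT, evict 4, frames=[2,3] (faults so far: 4)
  step 9: ref 1 -> FAULT, evict 2, frames=[1,3] (faults so far: 5)
  step 10: ref 4 -> FAULT, evict 3, frames=[1,4] (faults so far: 6)
  step 11: ref 3 -> FAULT, evict 1, frames=[3,4] (faults so far: 7)
  step 12: ref 4 -> HIT, frames=[3,4] (faults so far: 7)
  step 13: ref 3 -> HIT, frames=[3,4] (faults so far: 7)
  FIFO total faults: 7
--- LRU ---
  step 0: ref 1 -> FAULT, frames=[1,-] (faults so far: 1)
  step 1: ref 1 -> HIT, frames=[1,-] (faults so far: 1)
  step 2: ref 4 -> FAULT, frames=[1,4] (faults so far: 2)
  step 3: ref 1 -> HIT, frames=[1,4] (faults so far: 2)
  step 4: ref 1 -> HIT, frames=[1,4] (faults so far: 2)
  step 5: ref 4 -> HIT, frames=[1,4] (faults so far: 2)
  step 6: ref 4 -> HIT, frames=[1,4] (faults so far: 2)
  step 7: ref 2 -> FAULT, evict 1, frames=[2,4] (faults so far: 3)
  step 8: ref 3 -> FAULT, evict 4, frames=[2,3] (faults so far: 4)
  step 9: ref 1 -> FAULT, evict 2, frames=[1,3] (faults so far: 5)
  step 10: ref 4 -> FAULT, evict 3, frames=[1,4] (faults so far: 6)
  step 11: ref 3 -> FAULT, evict 1, frames=[3,4] (faults so far: 7)
  step 12: ref 4 -> HIT, frames=[3,4] (faults so far: 7)
  step 13: ref 3 -> HIT, frames=[3,4] (faults so far: 7)
  LRU total faults: 7
--- Optimal ---
  step 0: ref 1 -> FAULT, frames=[1,-] (faults so far: 1)
  step 1: ref 1 -> HIT, frames=[1,-] (faults so far: 1)
  step 2: ref 4 -> FAULT, frames=[1,4] (faults so far: 2)
  step 3: ref 1 -> HIT, frames=[1,4] (faults so far: 2)
  step 4: ref 1 -> HIT, frames=[1,4] (faults so far: 2)
  step 5: ref 4 -> HIT, frames=[1,4] (faults so far: 2)
  step 6: ref 4 -> HIT, frames=[1,4] (faults so far: 2)
  step 7: ref 2 -> FAULT, evict 4, frames=[1,2] (faults so far: 3)
  step 8: ref 3 -> FAULT, evict 2, frames=[1,3] (faults so far: 4)
  step 9: ref 1 -> HIT, frames=[1,3] (faults so far: 4)
  step 10: ref 4 -> FAULT, evict 1, frames=[4,3] (faults so far: 5)
  step 11: ref 3 -> HIT, frames=[4,3] (faults so far: 5)
  step 12: ref 4 -> HIT, frames=[4,3] (faults so far: 5)
  step 13: ref 3 -> HIT, frames=[4,3] (faults so far: 5)
  Optimal total faults: 5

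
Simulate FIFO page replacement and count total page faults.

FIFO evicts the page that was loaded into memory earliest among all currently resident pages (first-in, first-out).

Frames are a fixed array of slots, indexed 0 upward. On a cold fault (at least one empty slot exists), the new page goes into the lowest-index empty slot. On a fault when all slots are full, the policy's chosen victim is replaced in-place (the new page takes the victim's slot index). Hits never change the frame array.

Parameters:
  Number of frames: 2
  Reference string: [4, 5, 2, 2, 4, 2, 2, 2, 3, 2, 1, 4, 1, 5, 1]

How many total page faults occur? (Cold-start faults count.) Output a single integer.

Step 0: ref 4 → FAULT, frames=[4,-]
Step 1: ref 5 → FAULT, frames=[4,5]
Step 2: ref 2 → FAULT (evict 4), frames=[2,5]
Step 3: ref 2 → HIT, frames=[2,5]
Step 4: ref 4 → FAULT (evict 5), frames=[2,4]
Step 5: ref 2 → HIT, frames=[2,4]
Step 6: ref 2 → HIT, frames=[2,4]
Step 7: ref 2 → HIT, frames=[2,4]
Step 8: ref 3 → FAULT (evict 2), frames=[3,4]
Step 9: ref 2 → FAULT (evict 4), frames=[3,2]
Step 10: ref 1 → FAULT (evict 3), frames=[1,2]
Step 11: ref 4 → FAULT (evict 2), frames=[1,4]
Step 12: ref 1 → HIT, frames=[1,4]
Step 13: ref 5 → FAULT (evict 1), frames=[5,4]
Step 14: ref 1 → FAULT (evict 4), frames=[5,1]
Total faults: 10

Answer: 10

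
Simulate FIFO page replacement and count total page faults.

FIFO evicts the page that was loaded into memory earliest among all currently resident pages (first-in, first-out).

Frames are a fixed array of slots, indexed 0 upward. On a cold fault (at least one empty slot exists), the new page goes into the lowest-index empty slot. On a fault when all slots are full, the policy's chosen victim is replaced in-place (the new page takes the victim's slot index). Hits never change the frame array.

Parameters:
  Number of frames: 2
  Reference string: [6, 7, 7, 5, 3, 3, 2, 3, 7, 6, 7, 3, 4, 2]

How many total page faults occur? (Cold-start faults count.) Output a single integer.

Answer: 10

Derivation:
Step 0: ref 6 → FAULT, frames=[6,-]
Step 1: ref 7 → FAULT, frames=[6,7]
Step 2: ref 7 → HIT, frames=[6,7]
Step 3: ref 5 → FAULT (evict 6), frames=[5,7]
Step 4: ref 3 → FAULT (evict 7), frames=[5,3]
Step 5: ref 3 → HIT, frames=[5,3]
Step 6: ref 2 → FAULT (evict 5), frames=[2,3]
Step 7: ref 3 → HIT, frames=[2,3]
Step 8: ref 7 → FAULT (evict 3), frames=[2,7]
Step 9: ref 6 → FAULT (evict 2), frames=[6,7]
Step 10: ref 7 → HIT, frames=[6,7]
Step 11: ref 3 → FAULT (evict 7), frames=[6,3]
Step 12: ref 4 → FAULT (evict 6), frames=[4,3]
Step 13: ref 2 → FAULT (evict 3), frames=[4,2]
Total faults: 10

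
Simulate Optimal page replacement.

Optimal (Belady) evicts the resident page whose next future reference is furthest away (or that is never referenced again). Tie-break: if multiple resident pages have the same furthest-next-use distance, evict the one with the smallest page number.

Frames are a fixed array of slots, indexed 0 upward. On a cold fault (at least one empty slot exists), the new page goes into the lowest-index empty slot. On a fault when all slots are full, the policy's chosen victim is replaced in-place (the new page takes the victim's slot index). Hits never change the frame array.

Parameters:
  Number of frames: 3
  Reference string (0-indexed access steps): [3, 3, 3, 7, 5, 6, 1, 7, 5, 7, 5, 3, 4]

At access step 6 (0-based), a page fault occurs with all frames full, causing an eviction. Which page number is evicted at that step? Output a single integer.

Answer: 6

Derivation:
Step 0: ref 3 -> FAULT, frames=[3,-,-]
Step 1: ref 3 -> HIT, frames=[3,-,-]
Step 2: ref 3 -> HIT, frames=[3,-,-]
Step 3: ref 7 -> FAULT, frames=[3,7,-]
Step 4: ref 5 -> FAULT, frames=[3,7,5]
Step 5: ref 6 -> FAULT, evict 3, frames=[6,7,5]
Step 6: ref 1 -> FAULT, evict 6, frames=[1,7,5]
At step 6: evicted page 6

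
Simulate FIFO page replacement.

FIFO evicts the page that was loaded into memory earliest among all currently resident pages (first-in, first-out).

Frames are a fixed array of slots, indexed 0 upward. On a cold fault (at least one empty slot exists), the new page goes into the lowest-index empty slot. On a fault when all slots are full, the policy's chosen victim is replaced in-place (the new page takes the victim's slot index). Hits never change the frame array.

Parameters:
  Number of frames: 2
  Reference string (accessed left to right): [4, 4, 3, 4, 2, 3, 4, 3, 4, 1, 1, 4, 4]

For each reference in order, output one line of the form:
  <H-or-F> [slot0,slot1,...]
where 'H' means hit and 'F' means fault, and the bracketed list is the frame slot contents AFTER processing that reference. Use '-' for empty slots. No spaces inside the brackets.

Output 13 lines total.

F [4,-]
H [4,-]
F [4,3]
H [4,3]
F [2,3]
H [2,3]
F [2,4]
F [3,4]
H [3,4]
F [3,1]
H [3,1]
F [4,1]
H [4,1]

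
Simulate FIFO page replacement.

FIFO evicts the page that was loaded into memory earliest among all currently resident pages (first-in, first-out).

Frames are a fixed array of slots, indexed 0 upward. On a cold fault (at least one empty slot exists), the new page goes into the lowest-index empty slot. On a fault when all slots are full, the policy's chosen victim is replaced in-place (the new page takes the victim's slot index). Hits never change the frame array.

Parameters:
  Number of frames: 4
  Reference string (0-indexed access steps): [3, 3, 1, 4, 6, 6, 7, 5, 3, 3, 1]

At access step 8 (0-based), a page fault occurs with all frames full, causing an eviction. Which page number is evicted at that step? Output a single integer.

Step 0: ref 3 -> FAULT, frames=[3,-,-,-]
Step 1: ref 3 -> HIT, frames=[3,-,-,-]
Step 2: ref 1 -> FAULT, frames=[3,1,-,-]
Step 3: ref 4 -> FAULT, frames=[3,1,4,-]
Step 4: ref 6 -> FAULT, frames=[3,1,4,6]
Step 5: ref 6 -> HIT, frames=[3,1,4,6]
Step 6: ref 7 -> FAULT, evict 3, frames=[7,1,4,6]
Step 7: ref 5 -> FAULT, evict 1, frames=[7,5,4,6]
Step 8: ref 3 -> FAULT, evict 4, frames=[7,5,3,6]
At step 8: evicted page 4

Answer: 4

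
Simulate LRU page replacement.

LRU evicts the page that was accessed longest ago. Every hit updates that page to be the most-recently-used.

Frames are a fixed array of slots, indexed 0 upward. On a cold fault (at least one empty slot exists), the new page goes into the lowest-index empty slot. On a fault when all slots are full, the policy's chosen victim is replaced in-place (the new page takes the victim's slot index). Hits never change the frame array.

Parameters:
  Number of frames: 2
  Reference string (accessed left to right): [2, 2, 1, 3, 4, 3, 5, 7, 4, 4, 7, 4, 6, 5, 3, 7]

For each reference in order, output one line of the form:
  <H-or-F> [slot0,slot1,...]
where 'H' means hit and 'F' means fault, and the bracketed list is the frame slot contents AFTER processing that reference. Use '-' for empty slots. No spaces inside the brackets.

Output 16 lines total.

F [2,-]
H [2,-]
F [2,1]
F [3,1]
F [3,4]
H [3,4]
F [3,5]
F [7,5]
F [7,4]
H [7,4]
H [7,4]
H [7,4]
F [6,4]
F [6,5]
F [3,5]
F [3,7]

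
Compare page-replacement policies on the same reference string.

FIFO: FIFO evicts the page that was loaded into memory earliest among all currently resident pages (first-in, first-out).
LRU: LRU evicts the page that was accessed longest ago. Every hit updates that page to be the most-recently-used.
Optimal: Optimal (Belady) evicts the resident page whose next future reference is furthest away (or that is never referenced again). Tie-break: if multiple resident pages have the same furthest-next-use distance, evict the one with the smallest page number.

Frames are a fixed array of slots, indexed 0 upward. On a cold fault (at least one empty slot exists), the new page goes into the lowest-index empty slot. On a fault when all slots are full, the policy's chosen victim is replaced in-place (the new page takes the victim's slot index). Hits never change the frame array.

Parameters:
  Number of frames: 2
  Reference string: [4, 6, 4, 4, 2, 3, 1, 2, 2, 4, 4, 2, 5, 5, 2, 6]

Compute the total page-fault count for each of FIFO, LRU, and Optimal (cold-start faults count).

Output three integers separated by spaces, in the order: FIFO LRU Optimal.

--- FIFO ---
  step 0: ref 4 -> FAULT, frames=[4,-] (faults so far: 1)
  step 1: ref 6 -> FAULT, frames=[4,6] (faults so far: 2)
  step 2: ref 4 -> HIT, frames=[4,6] (faults so far: 2)
  step 3: ref 4 -> HIT, frames=[4,6] (faults so far: 2)
  step 4: ref 2 -> FAULT, evict 4, frames=[2,6] (faults so far: 3)
  step 5: ref 3 -> FAULT, evict 6, frames=[2,3] (faults so far: 4)
  step 6: ref 1 -> FAULT, evict 2, frames=[1,3] (faults so far: 5)
  step 7: ref 2 -> FAULT, evict 3, frames=[1,2] (faults so far: 6)
  step 8: ref 2 -> HIT, frames=[1,2] (faults so far: 6)
  step 9: ref 4 -> FAULT, evict 1, frames=[4,2] (faults so far: 7)
  step 10: ref 4 -> HIT, frames=[4,2] (faults so far: 7)
  step 11: ref 2 -> HIT, frames=[4,2] (faults so far: 7)
  step 12: ref 5 -> FAULT, evict 2, frames=[4,5] (faults so far: 8)
  step 13: ref 5 -> HIT, frames=[4,5] (faults so far: 8)
  step 14: ref 2 -> FAULT, evict 4, frames=[2,5] (faults so far: 9)
  step 15: ref 6 -> FAULT, evict 5, frames=[2,6] (faults so far: 10)
  FIFO total faults: 10
--- LRU ---
  step 0: ref 4 -> FAULT, frames=[4,-] (faults so far: 1)
  step 1: ref 6 -> FAULT, frames=[4,6] (faults so far: 2)
  step 2: ref 4 -> HIT, frames=[4,6] (faults so far: 2)
  step 3: ref 4 -> HIT, frames=[4,6] (faults so far: 2)
  step 4: ref 2 -> FAULT, evict 6, frames=[4,2] (faults so far: 3)
  step 5: ref 3 -> FAULT, evict 4, frames=[3,2] (faults so far: 4)
  step 6: ref 1 -> FAULT, evict 2, frames=[3,1] (faults so far: 5)
  step 7: ref 2 -> FAULT, evict 3, frames=[2,1] (faults so far: 6)
  step 8: ref 2 -> HIT, frames=[2,1] (faults so far: 6)
  step 9: ref 4 -> FAULT, evict 1, frames=[2,4] (faults so far: 7)
  step 10: ref 4 -> HIT, frames=[2,4] (faults so far: 7)
  step 11: ref 2 -> HIT, frames=[2,4] (faults so far: 7)
  step 12: ref 5 -> FAULT, evict 4, frames=[2,5] (faults so far: 8)
  step 13: ref 5 -> HIT, frames=[2,5] (faults so far: 8)
  step 14: ref 2 -> HIT, frames=[2,5] (faults so far: 8)
  step 15: ref 6 -> FAULT, evict 5, frames=[2,6] (faults so far: 9)
  LRU total faults: 9
--- Optimal ---
  step 0: ref 4 -> FAULT, frames=[4,-] (faults so far: 1)
  step 1: ref 6 -> FAULT, frames=[4,6] (faults so far: 2)
  step 2: ref 4 -> HIT, frames=[4,6] (faults so far: 2)
  step 3: ref 4 -> HIT, frames=[4,6] (faults so far: 2)
  step 4: ref 2 -> FAULT, evict 6, frames=[4,2] (faults so far: 3)
  step 5: ref 3 -> FAULT, evict 4, frames=[3,2] (faults so far: 4)
  step 6: ref 1 -> FAULT, evict 3, frames=[1,2] (faults so far: 5)
  step 7: ref 2 -> HIT, frames=[1,2] (faults so far: 5)
  step 8: ref 2 -> HIT, frames=[1,2] (faults so far: 5)
  step 9: ref 4 -> FAULT, evict 1, frames=[4,2] (faults so far: 6)
  step 10: ref 4 -> HIT, frames=[4,2] (faults so far: 6)
  step 11: ref 2 -> HIT, frames=[4,2] (faults so far: 6)
  step 12: ref 5 -> FAULT, evict 4, frames=[5,2] (faults so far: 7)
  step 13: ref 5 -> HIT, frames=[5,2] (faults so far: 7)
  step 14: ref 2 -> HIT, frames=[5,2] (faults so far: 7)
  step 15: ref 6 -> FAULT, evict 2, frames=[5,6] (faults so far: 8)
  Optimal total faults: 8

Answer: 10 9 8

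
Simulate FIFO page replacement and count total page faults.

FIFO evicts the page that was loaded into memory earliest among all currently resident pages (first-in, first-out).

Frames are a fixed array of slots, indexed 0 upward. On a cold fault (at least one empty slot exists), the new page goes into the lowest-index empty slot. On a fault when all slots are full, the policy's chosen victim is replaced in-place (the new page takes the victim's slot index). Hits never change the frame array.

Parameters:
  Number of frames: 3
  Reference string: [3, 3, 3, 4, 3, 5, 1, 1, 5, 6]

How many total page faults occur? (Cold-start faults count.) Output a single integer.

Answer: 5

Derivation:
Step 0: ref 3 → FAULT, frames=[3,-,-]
Step 1: ref 3 → HIT, frames=[3,-,-]
Step 2: ref 3 → HIT, frames=[3,-,-]
Step 3: ref 4 → FAULT, frames=[3,4,-]
Step 4: ref 3 → HIT, frames=[3,4,-]
Step 5: ref 5 → FAULT, frames=[3,4,5]
Step 6: ref 1 → FAULT (evict 3), frames=[1,4,5]
Step 7: ref 1 → HIT, frames=[1,4,5]
Step 8: ref 5 → HIT, frames=[1,4,5]
Step 9: ref 6 → FAULT (evict 4), frames=[1,6,5]
Total faults: 5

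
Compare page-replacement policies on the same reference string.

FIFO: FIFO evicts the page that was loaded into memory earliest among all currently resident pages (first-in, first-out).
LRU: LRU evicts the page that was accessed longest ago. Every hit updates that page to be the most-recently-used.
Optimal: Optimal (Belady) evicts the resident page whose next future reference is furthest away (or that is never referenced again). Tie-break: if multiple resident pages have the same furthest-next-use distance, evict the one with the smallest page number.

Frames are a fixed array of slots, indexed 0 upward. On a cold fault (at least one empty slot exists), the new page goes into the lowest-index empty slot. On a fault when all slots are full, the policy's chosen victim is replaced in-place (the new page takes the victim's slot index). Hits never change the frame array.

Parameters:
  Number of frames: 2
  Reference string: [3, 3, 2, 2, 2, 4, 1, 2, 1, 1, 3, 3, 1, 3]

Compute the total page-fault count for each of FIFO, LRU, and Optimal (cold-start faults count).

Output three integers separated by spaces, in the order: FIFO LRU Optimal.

Answer: 7 6 5

Derivation:
--- FIFO ---
  step 0: ref 3 -> FAULT, frames=[3,-] (faults so far: 1)
  step 1: ref 3 -> HIT, frames=[3,-] (faults so far: 1)
  step 2: ref 2 -> FAULT, frames=[3,2] (faults so far: 2)
  step 3: ref 2 -> HIT, frames=[3,2] (faults so far: 2)
  step 4: ref 2 -> HIT, frames=[3,2] (faults so far: 2)
  step 5: ref 4 -> FAULT, evict 3, frames=[4,2] (faults so far: 3)
  step 6: ref 1 -> FAULT, evict 2, frames=[4,1] (faults so far: 4)
  step 7: ref 2 -> FAULT, evict 4, frames=[2,1] (faults so far: 5)
  step 8: ref 1 -> HIT, frames=[2,1] (faults so far: 5)
  step 9: ref 1 -> HIT, frames=[2,1] (faults so far: 5)
  step 10: ref 3 -> FAULT, evict 1, frames=[2,3] (faults so far: 6)
  step 11: ref 3 -> HIT, frames=[2,3] (faults so far: 6)
  step 12: ref 1 -> FAULT, evict 2, frames=[1,3] (faults so far: 7)
  step 13: ref 3 -> HIT, frames=[1,3] (faults so far: 7)
  FIFO total faults: 7
--- LRU ---
  step 0: ref 3 -> FAULT, frames=[3,-] (faults so far: 1)
  step 1: ref 3 -> HIT, frames=[3,-] (faults so far: 1)
  step 2: ref 2 -> FAULT, frames=[3,2] (faults so far: 2)
  step 3: ref 2 -> HIT, frames=[3,2] (faults so far: 2)
  step 4: ref 2 -> HIT, frames=[3,2] (faults so far: 2)
  step 5: ref 4 -> FAULT, evict 3, frames=[4,2] (faults so far: 3)
  step 6: ref 1 -> FAULT, evict 2, frames=[4,1] (faults so far: 4)
  step 7: ref 2 -> FAULT, evict 4, frames=[2,1] (faults so far: 5)
  step 8: ref 1 -> HIT, frames=[2,1] (faults so far: 5)
  step 9: ref 1 -> HIT, frames=[2,1] (faults so far: 5)
  step 10: ref 3 -> FAULT, evict 2, frames=[3,1] (faults so far: 6)
  step 11: ref 3 -> HIT, frames=[3,1] (faults so far: 6)
  step 12: ref 1 -> HIT, frames=[3,1] (faults so far: 6)
  step 13: ref 3 -> HIT, frames=[3,1] (faults so far: 6)
  LRU total faults: 6
--- Optimal ---
  step 0: ref 3 -> FAULT, frames=[3,-] (faults so far: 1)
  step 1: ref 3 -> HIT, frames=[3,-] (faults so far: 1)
  step 2: ref 2 -> FAULT, frames=[3,2] (faults so far: 2)
  step 3: ref 2 -> HIT, frames=[3,2] (faults so far: 2)
  step 4: ref 2 -> HIT, frames=[3,2] (faults so far: 2)
  step 5: ref 4 -> FAULT, evict 3, frames=[4,2] (faults so far: 3)
  step 6: ref 1 -> FAULT, evict 4, frames=[1,2] (faults so far: 4)
  step 7: ref 2 -> HIT, frames=[1,2] (faults so far: 4)
  step 8: ref 1 -> HIT, frames=[1,2] (faults so far: 4)
  step 9: ref 1 -> HIT, frames=[1,2] (faults so far: 4)
  step 10: ref 3 -> FAULT, evict 2, frames=[1,3] (faults so far: 5)
  step 11: ref 3 -> HIT, frames=[1,3] (faults so far: 5)
  step 12: ref 1 -> HIT, frames=[1,3] (faults so far: 5)
  step 13: ref 3 -> HIT, frames=[1,3] (faults so far: 5)
  Optimal total faults: 5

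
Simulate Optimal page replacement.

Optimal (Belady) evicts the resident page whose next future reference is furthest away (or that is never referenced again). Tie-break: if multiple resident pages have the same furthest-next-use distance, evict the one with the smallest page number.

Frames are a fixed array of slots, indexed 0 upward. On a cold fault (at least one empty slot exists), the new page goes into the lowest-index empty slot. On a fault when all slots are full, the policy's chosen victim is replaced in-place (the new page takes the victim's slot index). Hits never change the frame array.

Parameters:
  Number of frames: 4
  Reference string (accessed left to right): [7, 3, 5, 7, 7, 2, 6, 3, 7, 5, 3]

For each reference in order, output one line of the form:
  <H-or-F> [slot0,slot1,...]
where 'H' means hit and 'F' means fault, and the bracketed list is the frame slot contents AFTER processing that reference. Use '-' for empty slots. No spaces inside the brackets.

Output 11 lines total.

F [7,-,-,-]
F [7,3,-,-]
F [7,3,5,-]
H [7,3,5,-]
H [7,3,5,-]
F [7,3,5,2]
F [7,3,5,6]
H [7,3,5,6]
H [7,3,5,6]
H [7,3,5,6]
H [7,3,5,6]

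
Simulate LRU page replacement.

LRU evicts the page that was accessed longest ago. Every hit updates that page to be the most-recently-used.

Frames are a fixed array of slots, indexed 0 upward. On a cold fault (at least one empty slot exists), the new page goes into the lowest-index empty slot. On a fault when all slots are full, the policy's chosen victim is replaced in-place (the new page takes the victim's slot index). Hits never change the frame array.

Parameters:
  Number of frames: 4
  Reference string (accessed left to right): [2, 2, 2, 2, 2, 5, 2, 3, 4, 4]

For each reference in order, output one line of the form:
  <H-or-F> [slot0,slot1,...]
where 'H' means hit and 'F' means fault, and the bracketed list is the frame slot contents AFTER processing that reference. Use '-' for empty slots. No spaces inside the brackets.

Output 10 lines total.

F [2,-,-,-]
H [2,-,-,-]
H [2,-,-,-]
H [2,-,-,-]
H [2,-,-,-]
F [2,5,-,-]
H [2,5,-,-]
F [2,5,3,-]
F [2,5,3,4]
H [2,5,3,4]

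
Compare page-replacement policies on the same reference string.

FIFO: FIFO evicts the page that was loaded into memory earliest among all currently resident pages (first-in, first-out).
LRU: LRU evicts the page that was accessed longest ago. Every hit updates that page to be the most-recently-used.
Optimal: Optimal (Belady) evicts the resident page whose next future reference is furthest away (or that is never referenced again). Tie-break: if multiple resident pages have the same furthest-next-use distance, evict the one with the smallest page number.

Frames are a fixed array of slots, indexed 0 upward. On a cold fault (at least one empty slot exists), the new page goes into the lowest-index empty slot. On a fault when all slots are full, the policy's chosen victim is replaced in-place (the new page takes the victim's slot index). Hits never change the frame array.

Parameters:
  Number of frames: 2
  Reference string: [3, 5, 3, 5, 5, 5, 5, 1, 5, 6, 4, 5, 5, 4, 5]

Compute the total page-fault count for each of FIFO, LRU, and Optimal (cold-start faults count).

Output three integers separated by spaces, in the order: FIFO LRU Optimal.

Answer: 6 6 5

Derivation:
--- FIFO ---
  step 0: ref 3 -> FAULT, frames=[3,-] (faults so far: 1)
  step 1: ref 5 -> FAULT, frames=[3,5] (faults so far: 2)
  step 2: ref 3 -> HIT, frames=[3,5] (faults so far: 2)
  step 3: ref 5 -> HIT, frames=[3,5] (faults so far: 2)
  step 4: ref 5 -> HIT, frames=[3,5] (faults so far: 2)
  step 5: ref 5 -> HIT, frames=[3,5] (faults so far: 2)
  step 6: ref 5 -> HIT, frames=[3,5] (faults so far: 2)
  step 7: ref 1 -> FAULT, evict 3, frames=[1,5] (faults so far: 3)
  step 8: ref 5 -> HIT, frames=[1,5] (faults so far: 3)
  step 9: ref 6 -> FAULT, evict 5, frames=[1,6] (faults so far: 4)
  step 10: ref 4 -> FAULT, evict 1, frames=[4,6] (faults so far: 5)
  step 11: ref 5 -> FAULT, evict 6, frames=[4,5] (faults so far: 6)
  step 12: ref 5 -> HIT, frames=[4,5] (faults so far: 6)
  step 13: ref 4 -> HIT, frames=[4,5] (faults so far: 6)
  step 14: ref 5 -> HIT, frames=[4,5] (faults so far: 6)
  FIFO total faults: 6
--- LRU ---
  step 0: ref 3 -> FAULT, frames=[3,-] (faults so far: 1)
  step 1: ref 5 -> FAULT, frames=[3,5] (faults so far: 2)
  step 2: ref 3 -> HIT, frames=[3,5] (faults so far: 2)
  step 3: ref 5 -> HIT, frames=[3,5] (faults so far: 2)
  step 4: ref 5 -> HIT, frames=[3,5] (faults so far: 2)
  step 5: ref 5 -> HIT, frames=[3,5] (faults so far: 2)
  step 6: ref 5 -> HIT, frames=[3,5] (faults so far: 2)
  step 7: ref 1 -> FAULT, evict 3, frames=[1,5] (faults so far: 3)
  step 8: ref 5 -> HIT, frames=[1,5] (faults so far: 3)
  step 9: ref 6 -> FAULT, evict 1, frames=[6,5] (faults so far: 4)
  step 10: ref 4 -> FAULT, evict 5, frames=[6,4] (faults so far: 5)
  step 11: ref 5 -> FAULT, evict 6, frames=[5,4] (faults so far: 6)
  step 12: ref 5 -> HIT, frames=[5,4] (faults so far: 6)
  step 13: ref 4 -> HIT, frames=[5,4] (faults so far: 6)
  step 14: ref 5 -> HIT, frames=[5,4] (faults so far: 6)
  LRU total faults: 6
--- Optimal ---
  step 0: ref 3 -> FAULT, frames=[3,-] (faults so far: 1)
  step 1: ref 5 -> FAULT, frames=[3,5] (faults so far: 2)
  step 2: ref 3 -> HIT, frames=[3,5] (faults so far: 2)
  step 3: ref 5 -> HIT, frames=[3,5] (faults so far: 2)
  step 4: ref 5 -> HIT, frames=[3,5] (faults so far: 2)
  step 5: ref 5 -> HIT, frames=[3,5] (faults so far: 2)
  step 6: ref 5 -> HIT, frames=[3,5] (faults so far: 2)
  step 7: ref 1 -> FAULT, evict 3, frames=[1,5] (faults so far: 3)
  step 8: ref 5 -> HIT, frames=[1,5] (faults so far: 3)
  step 9: ref 6 -> FAULT, evict 1, frames=[6,5] (faults so far: 4)
  step 10: ref 4 -> FAULT, evict 6, frames=[4,5] (faults so far: 5)
  step 11: ref 5 -> HIT, frames=[4,5] (faults so far: 5)
  step 12: ref 5 -> HIT, frames=[4,5] (faults so far: 5)
  step 13: ref 4 -> HIT, frames=[4,5] (faults so far: 5)
  step 14: ref 5 -> HIT, frames=[4,5] (faults so far: 5)
  Optimal total faults: 5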